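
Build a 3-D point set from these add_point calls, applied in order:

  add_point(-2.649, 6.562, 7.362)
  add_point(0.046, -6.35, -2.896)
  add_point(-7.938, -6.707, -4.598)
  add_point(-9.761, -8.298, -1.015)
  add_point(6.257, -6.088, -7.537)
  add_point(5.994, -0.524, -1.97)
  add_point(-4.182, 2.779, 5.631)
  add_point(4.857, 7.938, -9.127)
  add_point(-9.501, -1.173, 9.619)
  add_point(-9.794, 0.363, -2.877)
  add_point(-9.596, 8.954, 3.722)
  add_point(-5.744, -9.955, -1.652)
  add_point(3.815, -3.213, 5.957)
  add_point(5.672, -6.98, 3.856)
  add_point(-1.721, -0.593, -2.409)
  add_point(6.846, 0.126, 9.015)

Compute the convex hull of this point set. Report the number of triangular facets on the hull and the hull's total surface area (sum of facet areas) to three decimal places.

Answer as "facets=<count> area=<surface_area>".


Points on the hull: [0, 2, 3, 4, 7, 8, 9, 10, 11, 13, 15] (11 of 16).

Area of each hull facet:
  f1: (p2, p7, p9) → 65.7638
  f2: (p13, p8, p15) → 71.5800
  f3: (p13, p8, p11) → 93.4703
  f4: (p10, p7, p9) → 94.6112
  f5: (p10, p8, p9) → 58.7622
  f6: (p4, p2, p11) → 34.0664
  f7: (p4, p2, p7) → 102.8560
  f8: (p4, p13, p11) → 69.5379
  f9: (p4, p7, p15) → 121.8245
  f10: (p4, p13, p15) → 43.5862
  f11: (p3, p8, p11) → 26.7117
  f12: (p3, p2, p11) → 8.8313
  f13: (p3, p8, p9) → 52.6986
  f14: (p3, p2, p9) → 16.2112
  f15: (p0, p8, p15) → 61.0173
  f16: (p0, p10, p8) → 42.0875
  f17: (p0, p7, p15) → 103.8055
  f18: (p0, p10, p7) → 74.2798
Σ area = 1141.701

Check V−E+F: 11 − 27 + 18 = 2.

facets=18 area=1141.701


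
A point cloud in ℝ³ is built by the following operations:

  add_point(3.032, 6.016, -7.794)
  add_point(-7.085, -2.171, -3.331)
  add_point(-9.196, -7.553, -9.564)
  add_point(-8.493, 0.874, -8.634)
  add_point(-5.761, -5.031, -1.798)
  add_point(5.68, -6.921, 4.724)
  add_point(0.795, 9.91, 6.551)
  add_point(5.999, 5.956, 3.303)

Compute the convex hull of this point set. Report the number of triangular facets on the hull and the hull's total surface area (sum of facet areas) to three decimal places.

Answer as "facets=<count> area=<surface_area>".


facets=12 area=728.808

Points on the hull: [0, 1, 2, 3, 4, 5, 6, 7] (8 of 8).

Per-facet area ½‖(b−a)×(c−a)‖:
  f1: (p0, p6, p7) → 40.6620
  f2: (p5, p6, p7) → 41.6909
  f3: (p5, p0, p2) → 155.6088
  f4: (p5, p0, p7) → 74.0207
  f5: (p3, p0, p2) → 47.0406
  f6: (p3, p0, p6) → 95.0071
  f7: (p4, p5, p2) → 40.7232
  f8: (p4, p5, p6) → 110.9211
  f9: (p1, p3, p6) → 53.2065
  f10: (p1, p4, p6) → 30.3082
  f11: (p1, p3, p2) → 24.8001
  f12: (p1, p4, p2) → 14.8193
Σ area = 728.808

Euler: V−E+F = 8−18+12 = 2.


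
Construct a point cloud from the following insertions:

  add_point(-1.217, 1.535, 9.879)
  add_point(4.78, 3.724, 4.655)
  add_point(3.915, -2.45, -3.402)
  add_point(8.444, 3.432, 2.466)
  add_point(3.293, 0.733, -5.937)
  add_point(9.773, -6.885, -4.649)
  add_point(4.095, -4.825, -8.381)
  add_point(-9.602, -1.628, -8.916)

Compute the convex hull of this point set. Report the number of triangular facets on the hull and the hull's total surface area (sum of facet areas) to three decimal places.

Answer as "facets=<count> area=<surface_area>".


7 of the 8 inputs are extreme points: [0, 1, 3, 4, 5, 6, 7].

Facet areas (half cross-product norm):
  f1: (p0, p5, p7) → 181.3441
  f2: (p0, p1, p7) → 83.4015
  f3: (p4, p1, p7) → 68.8348
  f4: (p6, p5, p7) → 25.1504
  f5: (p6, p4, p7) → 40.8581
  f6: (p6, p4, p5) → 21.4676
  f7: (p3, p4, p5) → 50.1490
  f8: (p3, p4, p1) → 21.8582
  f9: (p3, p0, p5) → 74.1738
  f10: (p3, p0, p1) → 6.5489
Σ area = 573.786

Euler: V−E+F = 7−15+10 = 2.

facets=10 area=573.786


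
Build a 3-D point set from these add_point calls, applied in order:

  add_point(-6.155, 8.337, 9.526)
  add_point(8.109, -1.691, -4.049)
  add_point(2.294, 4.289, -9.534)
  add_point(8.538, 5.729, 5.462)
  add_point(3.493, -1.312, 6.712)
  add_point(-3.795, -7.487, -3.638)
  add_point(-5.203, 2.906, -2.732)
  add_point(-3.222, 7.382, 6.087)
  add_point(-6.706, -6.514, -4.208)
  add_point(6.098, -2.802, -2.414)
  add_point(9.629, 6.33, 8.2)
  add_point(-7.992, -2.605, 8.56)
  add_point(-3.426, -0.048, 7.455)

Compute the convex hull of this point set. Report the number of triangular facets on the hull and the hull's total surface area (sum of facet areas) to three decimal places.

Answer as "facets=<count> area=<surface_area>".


Hull vertices (10/13): indices [0, 1, 2, 4, 5, 6, 8, 9, 10, 11].

Triangle areas on the boundary:
  f1: (p0, p10, p11) → 88.8623
  f2: (p2, p0, p10) → 147.6276
  f3: (p1, p2, p10) → 72.1240
  f4: (p6, p2, p0) → 54.7001
  f5: (p4, p10, p11) → 43.1255
  f6: (p4, p1, p10) → 57.8753
  f7: (p8, p6, p2) → 48.7922
  f8: (p8, p0, p11) → 69.8909
  f9: (p8, p6, p0) → 55.3016
  f10: (p5, p1, p2) → 64.1158
  f11: (p5, p8, p2) → 22.6004
  f12: (p5, p4, p11) → 74.0100
  f13: (p5, p8, p11) → 20.9386
  f14: (p9, p4, p1) → 9.8926
  f15: (p9, p5, p1) → 10.3820
  f16: (p9, p5, p4) → 52.7694
Σ area = 893.008

Euler characteristic 10−24+16 = 2 ✓

facets=16 area=893.008


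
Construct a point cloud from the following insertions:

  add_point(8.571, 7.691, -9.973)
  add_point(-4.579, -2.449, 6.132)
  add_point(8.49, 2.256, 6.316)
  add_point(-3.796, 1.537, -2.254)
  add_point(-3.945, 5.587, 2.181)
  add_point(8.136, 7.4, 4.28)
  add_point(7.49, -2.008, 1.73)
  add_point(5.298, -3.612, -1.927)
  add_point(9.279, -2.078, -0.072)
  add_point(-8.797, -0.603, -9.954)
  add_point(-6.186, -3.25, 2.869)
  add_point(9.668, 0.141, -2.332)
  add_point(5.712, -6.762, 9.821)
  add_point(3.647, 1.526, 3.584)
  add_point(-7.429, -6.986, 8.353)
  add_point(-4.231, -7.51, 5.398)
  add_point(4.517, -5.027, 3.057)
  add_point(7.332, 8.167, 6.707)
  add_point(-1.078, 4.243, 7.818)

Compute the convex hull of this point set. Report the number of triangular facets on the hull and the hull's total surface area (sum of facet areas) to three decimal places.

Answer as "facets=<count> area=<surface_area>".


facets=22 area=1087.549

Hull vertices (13/19): indices [0, 2, 4, 5, 7, 8, 9, 11, 12, 14, 15, 17, 18].

Facet areas (half cross-product norm):
  f1: (p7, p15, p9) → 99.2242
  f2: (p7, p0, p9) → 114.6211
  f3: (p7, p0, p11) → 28.1885
  f4: (p4, p0, p9) → 121.5907
  f5: (p4, p0, p17) → 99.0799
  f6: (p12, p7, p15) → 60.6978
  f7: (p5, p0, p11) → 53.5695
  f8: (p5, p0, p17) → 7.8104
  f9: (p14, p12, p15) → 22.0927
  f10: (p14, p15, p9) → 35.7592
  f11: (p14, p4, p9) → 103.8846
  f12: (p2, p12, p17) → 18.1540
  f13: (p2, p5, p17) → 7.3901
  f14: (p2, p5, p11) → 24.6912
  f15: (p18, p4, p17) → 29.5537
  f16: (p18, p14, p4) → 41.7398
  f17: (p18, p12, p17) → 60.8719
  f18: (p18, p14, p12) → 73.9922
  f19: (p8, p2, p11) → 12.1125
  f20: (p8, p2, p12) → 38.3759
  f21: (p8, p7, p11) → 7.4129
  f22: (p8, p12, p7) → 26.7357
Σ area = 1087.549

Euler: V−E+F = 13−33+22 = 2.


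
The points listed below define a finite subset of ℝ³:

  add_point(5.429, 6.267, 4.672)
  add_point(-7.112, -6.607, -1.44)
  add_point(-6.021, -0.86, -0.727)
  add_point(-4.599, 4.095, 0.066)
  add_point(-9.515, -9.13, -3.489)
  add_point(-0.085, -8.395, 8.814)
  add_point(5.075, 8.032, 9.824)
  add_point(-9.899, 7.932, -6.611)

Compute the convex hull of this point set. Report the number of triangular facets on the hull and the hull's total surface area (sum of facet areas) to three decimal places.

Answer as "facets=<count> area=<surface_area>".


Hull vertices (5/8): indices [0, 4, 5, 6, 7].

Per-facet area ½‖(b−a)×(c−a)‖:
  f1: (p4, p0, p7) → 162.0510
  f2: (p6, p0, p7) → 45.8127
  f3: (p5, p4, p7) → 133.8108
  f4: (p5, p6, p7) → 185.7017
  f5: (p5, p4, p0) → 125.5850
  f6: (p5, p6, p0) → 44.1943
Σ area = 697.155

Euler characteristic 5−9+6 = 2 ✓

facets=6 area=697.155


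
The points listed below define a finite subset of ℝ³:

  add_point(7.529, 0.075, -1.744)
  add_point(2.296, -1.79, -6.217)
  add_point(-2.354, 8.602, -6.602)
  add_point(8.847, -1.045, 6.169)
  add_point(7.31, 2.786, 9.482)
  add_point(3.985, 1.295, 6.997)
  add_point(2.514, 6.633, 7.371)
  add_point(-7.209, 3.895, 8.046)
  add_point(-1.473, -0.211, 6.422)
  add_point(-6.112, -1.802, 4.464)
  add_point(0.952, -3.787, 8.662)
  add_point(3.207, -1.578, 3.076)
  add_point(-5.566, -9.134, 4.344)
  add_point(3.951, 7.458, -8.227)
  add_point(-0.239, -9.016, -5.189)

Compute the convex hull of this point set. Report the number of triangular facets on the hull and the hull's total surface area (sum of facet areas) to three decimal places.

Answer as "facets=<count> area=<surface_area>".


Hull vertices (12/15): indices [0, 1, 2, 3, 4, 6, 7, 9, 10, 12, 13, 14].

Area of each hull facet:
  f1: (p10, p12, p7) → 52.6446
  f2: (p10, p12, p3) → 30.6602
  f3: (p2, p6, p7) → 73.7897
  f4: (p2, p6, p13) → 49.0736
  f5: (p4, p6, p7) → 27.9672
  f6: (p4, p10, p7) → 51.5215
  f7: (p4, p10, p3) → 22.5452
  f8: (p4, p13, p3) → 45.9492
  f9: (p4, p6, p13) → 48.8466
  f10: (p9, p12, p7) → 13.0573
  f11: (p9, p2, p7) → 52.7759
  f12: (p9, p2, p12) → 44.5055
  f13: (p0, p13, p3) → 27.5724
  f14: (p0, p1, p13) → 33.2015
  f15: (p14, p2, p13) → 56.7332
  f16: (p14, p1, p13) → 6.4921
  f17: (p14, p2, p12) → 97.1772
  f18: (p14, p0, p1) → 25.2314
  f19: (p14, p12, p3) → 85.6406
  f20: (p14, p0, p3) → 48.5115
Σ area = 893.897

Check V−E+F: 12 − 30 + 20 = 2.

facets=20 area=893.897


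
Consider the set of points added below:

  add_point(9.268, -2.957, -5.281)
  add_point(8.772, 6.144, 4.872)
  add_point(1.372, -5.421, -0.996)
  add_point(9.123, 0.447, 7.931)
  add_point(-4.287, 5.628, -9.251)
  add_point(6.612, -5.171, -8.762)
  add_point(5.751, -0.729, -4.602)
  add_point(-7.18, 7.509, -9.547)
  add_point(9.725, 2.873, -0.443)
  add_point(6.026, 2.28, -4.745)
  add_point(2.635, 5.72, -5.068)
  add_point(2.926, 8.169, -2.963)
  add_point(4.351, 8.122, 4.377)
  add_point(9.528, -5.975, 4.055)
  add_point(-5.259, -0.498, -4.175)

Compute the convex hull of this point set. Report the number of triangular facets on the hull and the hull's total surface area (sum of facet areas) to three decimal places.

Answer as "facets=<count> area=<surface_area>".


facets=24 area=744.095

Hull vertices (14/15): indices [0, 1, 2, 3, 4, 5, 7, 8, 9, 10, 11, 12, 13, 14].

Facet areas (half cross-product norm):
  f1: (p3, p13, p8) → 31.6878
  f2: (p14, p5, p7) → 64.2265
  f3: (p14, p12, p7) → 76.0875
  f4: (p14, p12, p3) → 75.0211
  f5: (p0, p13, p8) → 34.5781
  f6: (p0, p5, p13) → 20.1030
  f7: (p1, p3, p8) → 20.3967
  f8: (p1, p12, p3) → 14.0404
  f9: (p2, p5, p13) → 44.9970
  f10: (p2, p14, p5) → 41.2320
  f11: (p2, p3, p13) → 35.5281
  f12: (p2, p14, p3) → 52.5658
  f13: (p4, p5, p7) → 5.5638
  f14: (p4, p10, p7) → 9.2185
  f15: (p4, p10, p5) → 48.8991
  f16: (p9, p10, p5) → 15.7685
  f17: (p9, p0, p5) → 14.9722
  f18: (p9, p0, p8) → 17.3245
  f19: (p11, p1, p12) → 17.4976
  f20: (p11, p12, p7) → 32.5079
  f21: (p11, p10, p7) → 17.2836
  f22: (p11, p1, p8) → 27.8617
  f23: (p11, p9, p8) → 19.6501
  f24: (p11, p9, p10) → 7.0840
Σ area = 744.095

Euler: V−E+F = 14−36+24 = 2.


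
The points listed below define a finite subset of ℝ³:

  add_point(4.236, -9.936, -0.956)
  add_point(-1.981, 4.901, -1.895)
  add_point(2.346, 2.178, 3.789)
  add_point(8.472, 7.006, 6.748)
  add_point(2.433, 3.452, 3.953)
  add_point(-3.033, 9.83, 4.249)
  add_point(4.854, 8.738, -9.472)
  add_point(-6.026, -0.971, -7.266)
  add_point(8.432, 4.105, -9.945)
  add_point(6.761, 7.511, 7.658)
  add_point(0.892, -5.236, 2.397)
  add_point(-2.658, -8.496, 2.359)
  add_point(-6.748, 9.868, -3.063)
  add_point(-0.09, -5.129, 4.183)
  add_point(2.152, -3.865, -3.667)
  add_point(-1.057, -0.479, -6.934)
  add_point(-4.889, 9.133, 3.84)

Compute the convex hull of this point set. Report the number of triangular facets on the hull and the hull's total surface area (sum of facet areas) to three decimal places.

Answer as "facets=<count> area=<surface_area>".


Points on the hull: [0, 3, 5, 6, 7, 8, 9, 11, 12, 13, 16] (11 of 17).

Facet areas (half cross-product norm):
  f1: (p8, p0, p3) → 135.0303
  f2: (p7, p8, p0) → 108.6003
  f3: (p11, p7, p12) → 70.5233
  f4: (p11, p7, p0) → 49.3121
  f5: (p6, p8, p3) → 48.6111
  f6: (p6, p7, p12) → 73.7325
  f7: (p6, p7, p8) → 43.2342
  f8: (p16, p11, p12) → 63.9807
  f9: (p13, p0, p3) → 59.8117
  f10: (p13, p11, p0) → 17.6188
  f11: (p13, p16, p11) → 29.9423
  f12: (p5, p6, p12) → 54.5202
  f13: (p5, p16, p12) → 6.6793
  f14: (p9, p13, p3) → 14.7709
  f15: (p9, p13, p16) → 83.9502
  f16: (p9, p5, p16) → 5.9230
  f17: (p9, p6, p3) → 16.2824
  f18: (p9, p5, p6) → 82.6574
Σ area = 965.181

Check V−E+F: 11 − 27 + 18 = 2.

facets=18 area=965.181


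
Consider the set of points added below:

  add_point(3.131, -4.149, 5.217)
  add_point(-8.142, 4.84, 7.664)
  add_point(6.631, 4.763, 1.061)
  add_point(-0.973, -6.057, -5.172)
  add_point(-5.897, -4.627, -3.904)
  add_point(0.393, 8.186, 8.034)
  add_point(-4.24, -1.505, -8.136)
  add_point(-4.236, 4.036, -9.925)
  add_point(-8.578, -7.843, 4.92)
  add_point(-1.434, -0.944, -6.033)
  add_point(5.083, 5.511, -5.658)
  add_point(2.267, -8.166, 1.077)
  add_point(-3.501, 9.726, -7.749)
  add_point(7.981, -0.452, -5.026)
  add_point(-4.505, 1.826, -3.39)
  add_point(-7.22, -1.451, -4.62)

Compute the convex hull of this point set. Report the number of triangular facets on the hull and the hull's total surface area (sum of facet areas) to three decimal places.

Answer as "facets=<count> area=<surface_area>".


facets=24 area=950.874

Extreme-point indices: [0, 1, 2, 3, 4, 5, 6, 7, 8, 10, 11, 12, 13, 15] — 14 of 16 on the boundary.

Per-facet area ½‖(b−a)×(c−a)‖:
  f1: (p0, p5, p8) → 79.1704
  f2: (p1, p5, p8) → 54.6931
  f3: (p1, p5, p12) → 72.9633
  f4: (p10, p5, p12) → 71.1213
  f5: (p11, p0, p8) → 33.3395
  f6: (p11, p0, p13) → 32.7452
  f7: (p15, p1, p8) → 69.7543
  f8: (p15, p1, p12) → 83.0830
  f9: (p2, p0, p13) → 41.6154
  f10: (p2, p0, p5) → 50.9921
  f11: (p2, p10, p13) → 22.1329
  f12: (p2, p10, p5) → 29.8938
  f13: (p7, p10, p12) → 29.3072
  f14: (p7, p15, p12) → 22.6392
  f15: (p7, p15, p6) → 13.0792
  f16: (p7, p6, p13) → 36.8407
  f17: (p7, p10, p13) → 32.8593
  f18: (p4, p15, p8) → 15.8863
  f19: (p4, p15, p6) → 8.0597
  f20: (p3, p6, p13) → 33.4181
  f21: (p3, p11, p13) → 37.7453
  f22: (p3, p4, p6) → 13.8391
  f23: (p3, p11, p8) → 41.8759
  f24: (p3, p4, p8) → 23.8204
Σ area = 950.874

Euler characteristic 14−36+24 = 2 ✓


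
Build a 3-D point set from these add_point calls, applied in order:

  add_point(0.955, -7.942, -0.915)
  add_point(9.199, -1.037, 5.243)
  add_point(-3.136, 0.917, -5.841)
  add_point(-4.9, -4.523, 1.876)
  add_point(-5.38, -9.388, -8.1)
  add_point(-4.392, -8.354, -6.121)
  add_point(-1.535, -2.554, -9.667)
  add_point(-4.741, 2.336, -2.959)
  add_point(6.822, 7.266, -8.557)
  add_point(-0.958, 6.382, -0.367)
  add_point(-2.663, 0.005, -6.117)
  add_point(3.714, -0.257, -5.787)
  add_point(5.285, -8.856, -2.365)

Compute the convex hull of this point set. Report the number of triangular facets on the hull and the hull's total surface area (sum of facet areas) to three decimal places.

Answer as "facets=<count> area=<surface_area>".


Points on the hull: [0, 1, 2, 3, 4, 6, 7, 8, 9, 12] (10 of 13).

Triangle areas on the boundary:
  f1: (p9, p8, p1) → 76.8909
  f2: (p12, p8, p1) → 91.0575
  f3: (p12, p6, p4) → 45.0635
  f4: (p12, p6, p8) → 76.4269
  f5: (p3, p9, p1) → 76.8137
  f6: (p7, p3, p4) → 46.0325
  f7: (p7, p3, p9) → 24.4154
  f8: (p7, p9, p8) → 34.1424
  f9: (p0, p12, p1) → 26.9807
  f10: (p0, p3, p1) → 45.2763
  f11: (p0, p12, p4) → 21.1486
  f12: (p0, p3, p4) → 34.9964
  f13: (p2, p6, p4) → 20.8353
  f14: (p2, p7, p4) → 17.2685
  f15: (p2, p6, p8) → 32.6984
  f16: (p2, p7, p8) → 20.4610
Σ area = 690.508

Check V−E+F: 10 − 24 + 16 = 2.

facets=16 area=690.508


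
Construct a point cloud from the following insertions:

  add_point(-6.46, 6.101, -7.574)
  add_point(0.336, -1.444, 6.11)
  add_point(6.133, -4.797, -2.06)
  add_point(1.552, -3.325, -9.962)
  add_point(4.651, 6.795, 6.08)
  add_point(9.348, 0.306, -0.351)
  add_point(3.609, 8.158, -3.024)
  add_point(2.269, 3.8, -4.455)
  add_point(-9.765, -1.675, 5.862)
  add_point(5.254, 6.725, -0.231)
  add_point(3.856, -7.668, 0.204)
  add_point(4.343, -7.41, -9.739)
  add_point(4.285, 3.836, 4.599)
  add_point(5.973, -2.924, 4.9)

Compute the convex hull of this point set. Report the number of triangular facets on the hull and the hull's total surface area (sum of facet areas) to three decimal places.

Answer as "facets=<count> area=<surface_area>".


Points on the hull: [0, 1, 2, 3, 4, 5, 6, 8, 9, 10, 11, 13] (12 of 14).

Area of each hull facet:
  f1: (p0, p3, p8) → 99.7159
  f2: (p0, p3, p6) → 66.1633
  f3: (p4, p0, p8) → 120.6340
  f4: (p4, p0, p6) → 45.9062
  f5: (p9, p6, p5) → 11.0107
  f6: (p9, p4, p5) → 24.0680
  f7: (p9, p4, p6) → 7.6077
  f8: (p11, p6, p5) → 66.1929
  f9: (p11, p3, p6) → 27.1511
  f10: (p11, p3, p8) → 45.1071
  f11: (p11, p10, p8) → 73.0954
  f12: (p13, p4, p5) → 33.1328
  f13: (p13, p10, p5) → 24.5845
  f14: (p13, p10, p8) → 54.1872
  f15: (p2, p10, p5) → 10.0175
  f16: (p2, p11, p5) → 20.4563
  f17: (p2, p11, p10) → 17.6523
  f18: (p1, p4, p8) → 41.1312
  f19: (p1, p13, p8) → 10.6023
  f20: (p1, p13, p4) → 27.0034
Σ area = 825.420

Euler characteristic 12−30+20 = 2 ✓

facets=20 area=825.420


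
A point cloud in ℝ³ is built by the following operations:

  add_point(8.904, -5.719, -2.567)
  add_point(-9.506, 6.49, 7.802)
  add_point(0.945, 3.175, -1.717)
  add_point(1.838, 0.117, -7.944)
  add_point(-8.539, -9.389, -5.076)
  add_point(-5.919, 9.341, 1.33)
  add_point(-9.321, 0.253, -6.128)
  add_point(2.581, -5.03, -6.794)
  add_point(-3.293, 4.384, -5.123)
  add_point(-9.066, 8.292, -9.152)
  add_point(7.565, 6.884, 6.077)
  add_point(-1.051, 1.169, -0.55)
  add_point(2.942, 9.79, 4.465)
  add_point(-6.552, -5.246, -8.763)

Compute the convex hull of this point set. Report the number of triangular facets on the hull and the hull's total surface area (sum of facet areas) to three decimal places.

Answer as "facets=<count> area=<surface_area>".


Hull vertices (11/14): indices [0, 1, 3, 4, 5, 6, 7, 9, 10, 12, 13].

Per-facet area ½‖(b−a)×(c−a)‖:
  f1: (p4, p0, p1) → 180.4889
  f2: (p10, p0, p1) → 130.6192
  f3: (p6, p4, p1) → 70.6720
  f4: (p6, p9, p1) → 65.4572
  f5: (p6, p9, p4) → 11.3128
  f6: (p13, p9, p4) → 30.9292
  f7: (p12, p10, p1) → 31.3207
  f8: (p7, p4, p0) → 34.9521
  f9: (p7, p13, p4) → 26.8900
  f10: (p5, p9, p1) → 34.3954
  f11: (p5, p12, p1) → 36.7586
  f12: (p5, p12, p9) → 41.7003
  f13: (p3, p13, p9) → 63.8766
  f14: (p3, p7, p13) → 24.5680
  f15: (p3, p7, p0) → 19.2525
  f16: (p3, p10, p0) → 79.4290
  f17: (p3, p12, p9) → 104.7107
  f18: (p3, p12, p10) → 44.8747
Σ area = 1032.208

Euler: V−E+F = 11−27+18 = 2.

facets=18 area=1032.208


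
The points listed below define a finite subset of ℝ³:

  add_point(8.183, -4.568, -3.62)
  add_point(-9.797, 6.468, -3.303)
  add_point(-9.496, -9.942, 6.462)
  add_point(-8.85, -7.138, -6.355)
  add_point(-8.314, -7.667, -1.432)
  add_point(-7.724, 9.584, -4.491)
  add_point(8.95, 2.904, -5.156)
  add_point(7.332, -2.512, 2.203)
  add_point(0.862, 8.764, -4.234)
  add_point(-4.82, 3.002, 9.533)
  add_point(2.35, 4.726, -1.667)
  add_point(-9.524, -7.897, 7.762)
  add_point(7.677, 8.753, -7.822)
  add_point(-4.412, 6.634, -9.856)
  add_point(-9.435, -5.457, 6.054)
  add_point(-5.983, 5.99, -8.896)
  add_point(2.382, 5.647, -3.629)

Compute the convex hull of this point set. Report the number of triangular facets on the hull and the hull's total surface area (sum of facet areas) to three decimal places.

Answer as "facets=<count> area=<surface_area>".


facets=22 area=1121.383

Extreme-point indices: [0, 1, 2, 3, 5, 6, 7, 8, 9, 11, 12, 13, 15] — 13 of 17 on the boundary.

Triangle areas on the boundary:
  f1: (p3, p2, p1) → 91.7926
  f2: (p11, p2, p1) → 20.6540
  f3: (p11, p9, p1) → 85.0929
  f4: (p0, p3, p2) → 114.2464
  f5: (p0, p12, p6) → 9.1042
  f6: (p8, p12, p9) → 42.9340
  f7: (p13, p0, p3) → 119.5143
  f8: (p13, p0, p12) → 86.6782
  f9: (p7, p11, p9) → 91.0201
  f10: (p7, p0, p6) → 23.7213
  f11: (p7, p11, p2) → 22.4133
  f12: (p7, p0, p2) → 57.6315
  f13: (p7, p12, p6) → 17.8392
  f14: (p7, p12, p9) → 114.5621
  f15: (p15, p3, p1) → 45.4352
  f16: (p15, p13, p3) → 10.8904
  f17: (p5, p9, p1) → 26.7394
  f18: (p5, p8, p9) → 65.8518
  f19: (p5, p15, p1) → 11.6136
  f20: (p5, p15, p13) → 5.3121
  f21: (p5, p8, p12) → 16.5747
  f22: (p5, p13, p12) → 41.7617
Σ area = 1121.383

Euler: V−E+F = 13−33+22 = 2.


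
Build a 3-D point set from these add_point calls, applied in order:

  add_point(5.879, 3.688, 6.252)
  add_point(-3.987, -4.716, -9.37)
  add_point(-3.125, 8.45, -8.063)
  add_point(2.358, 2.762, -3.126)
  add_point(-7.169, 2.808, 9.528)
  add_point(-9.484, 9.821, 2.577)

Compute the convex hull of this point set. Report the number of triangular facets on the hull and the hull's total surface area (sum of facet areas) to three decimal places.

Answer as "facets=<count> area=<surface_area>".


Extreme-point indices: [0, 1, 2, 3, 4, 5] — 6 of 6 on the boundary.

Triangle areas on the boundary:
  f1: (p4, p0, p5) → 68.3621
  f2: (p4, p1, p5) → 98.1389
  f3: (p4, p1, p0) → 130.0669
  f4: (p2, p0, p5) → 100.2110
  f5: (p2, p1, p5) → 81.6084
  f6: (p3, p1, p0) → 38.6216
  f7: (p3, p2, p0) → 35.8564
  f8: (p3, p2, p1) → 52.9114
Σ area = 605.777

Euler: V−E+F = 6−12+8 = 2.

facets=8 area=605.777


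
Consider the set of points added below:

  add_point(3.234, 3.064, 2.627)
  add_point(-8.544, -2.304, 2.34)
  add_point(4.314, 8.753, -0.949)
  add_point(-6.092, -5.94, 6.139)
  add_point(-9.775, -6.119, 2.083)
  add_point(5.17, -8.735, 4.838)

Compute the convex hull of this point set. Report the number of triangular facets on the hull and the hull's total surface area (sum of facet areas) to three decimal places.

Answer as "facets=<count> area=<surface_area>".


facets=8 area=355.531

Hull vertices (6/6): indices [0, 1, 2, 3, 4, 5].

Triangle areas on the boundary:
  f1: (p2, p5, p4) → 137.2150
  f2: (p3, p5, p4) → 26.5616
  f3: (p1, p2, p4) → 19.6662
  f4: (p1, p3, p4) → 10.5554
  f5: (p1, p3, p2) → 48.9837
  f6: (p0, p2, p5) → 19.5456
  f7: (p0, p3, p5) → 66.0753
  f8: (p0, p3, p2) → 26.9281
Σ area = 355.531

Check V−E+F: 6 − 12 + 8 = 2.


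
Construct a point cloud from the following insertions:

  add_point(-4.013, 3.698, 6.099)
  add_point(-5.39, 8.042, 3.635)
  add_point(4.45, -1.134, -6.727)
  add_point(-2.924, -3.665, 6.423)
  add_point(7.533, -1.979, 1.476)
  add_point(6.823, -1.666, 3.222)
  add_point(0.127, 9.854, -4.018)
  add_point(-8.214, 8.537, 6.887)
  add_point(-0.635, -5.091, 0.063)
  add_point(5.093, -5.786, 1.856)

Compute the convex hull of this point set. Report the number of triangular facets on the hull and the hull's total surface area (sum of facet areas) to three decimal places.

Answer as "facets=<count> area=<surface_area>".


Points on the hull: [0, 2, 3, 4, 5, 6, 7, 8, 9] (9 of 10).

Facet areas (half cross-product norm):
  f1: (p2, p6, p4) → 53.3273
  f2: (p5, p6, p7) → 102.8109
  f3: (p5, p6, p4) → 14.3281
  f4: (p9, p2, p4) → 19.9661
  f5: (p9, p5, p4) → 4.2930
  f6: (p9, p5, p3) → 22.1114
  f7: (p0, p3, p7) → 13.3958
  f8: (p0, p5, p7) → 15.8166
  f9: (p0, p5, p3) → 38.8499
  f10: (p8, p9, p2) → 27.3728
  f11: (p8, p9, p3) → 20.8265
  f12: (p8, p3, p7) → 43.0043
  f13: (p8, p6, p7) → 100.9826
  f14: (p8, p2, p6) → 56.6781
Σ area = 533.763

Check V−E+F: 9 − 21 + 14 = 2.

facets=14 area=533.763


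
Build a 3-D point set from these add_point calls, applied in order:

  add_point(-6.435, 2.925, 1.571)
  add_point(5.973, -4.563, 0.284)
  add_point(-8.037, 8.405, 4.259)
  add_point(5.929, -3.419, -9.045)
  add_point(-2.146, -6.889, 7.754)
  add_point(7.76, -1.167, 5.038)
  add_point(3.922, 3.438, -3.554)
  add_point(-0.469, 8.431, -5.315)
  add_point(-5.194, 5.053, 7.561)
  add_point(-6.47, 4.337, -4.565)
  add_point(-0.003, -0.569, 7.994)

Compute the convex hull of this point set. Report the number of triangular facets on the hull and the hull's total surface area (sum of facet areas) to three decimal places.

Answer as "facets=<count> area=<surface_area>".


facets=18 area=707.803

Extreme-point indices: [0, 1, 2, 3, 4, 5, 6, 7, 8, 9, 10] — 11 of 11 on the boundary.

Facet areas (half cross-product norm):
  f1: (p7, p5, p2) → 97.9715
  f2: (p8, p5, p2) → 31.6145
  f3: (p8, p4, p2) → 23.2281
  f4: (p9, p3, p4) → 124.5544
  f5: (p9, p7, p2) → 35.9376
  f6: (p9, p7, p3) → 50.8949
  f7: (p1, p4, p5) → 33.8142
  f8: (p1, p3, p5) → 20.3328
  f9: (p1, p3, p4) → 38.8843
  f10: (p6, p3, p5) → 47.0365
  f11: (p6, p7, p5) → 23.2946
  f12: (p6, p7, p3) → 26.1122
  f13: (p10, p4, p5) → 27.1356
  f14: (p10, p8, p5) → 23.8653
  f15: (p10, p8, p4) → 22.5209
  f16: (p0, p4, p2) → 32.2164
  f17: (p0, p9, p2) → 19.3848
  f18: (p0, p9, p4) → 29.0040
Σ area = 707.803

Check V−E+F: 11 − 27 + 18 = 2.


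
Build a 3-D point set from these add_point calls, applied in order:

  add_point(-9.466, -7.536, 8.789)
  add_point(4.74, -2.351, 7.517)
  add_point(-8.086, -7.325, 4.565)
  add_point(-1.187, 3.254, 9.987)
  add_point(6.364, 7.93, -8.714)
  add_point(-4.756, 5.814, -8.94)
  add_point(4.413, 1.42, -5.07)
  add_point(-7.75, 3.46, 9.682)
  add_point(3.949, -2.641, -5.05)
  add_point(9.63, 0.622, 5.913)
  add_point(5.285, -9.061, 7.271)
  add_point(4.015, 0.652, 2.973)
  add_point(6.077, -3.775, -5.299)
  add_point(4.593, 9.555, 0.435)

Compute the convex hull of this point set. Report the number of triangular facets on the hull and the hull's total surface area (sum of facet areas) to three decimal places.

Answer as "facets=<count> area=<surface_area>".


Extreme-point indices: [0, 2, 3, 4, 5, 7, 9, 10, 12, 13] — 10 of 14 on the boundary.

Area of each hull facet:
  f1: (p7, p5, p0) → 105.8636
  f2: (p7, p3, p0) → 36.4012
  f3: (p13, p3, p9) → 63.0411
  f4: (p13, p7, p5) → 111.1338
  f5: (p13, p7, p3) → 38.6140
  f6: (p10, p12, p9) → 63.6777
  f7: (p10, p3, p0) → 87.5179
  f8: (p10, p3, p9) → 61.9620
  f9: (p2, p5, p0) → 27.8238
  f10: (p2, p12, p5) → 124.6348
  f11: (p2, p10, p0) → 30.4080
  f12: (p2, p10, p12) → 92.4959
  f13: (p4, p12, p5) → 67.6910
  f14: (p4, p13, p5) → 53.0770
  f15: (p4, p12, p9) → 76.2423
  f16: (p4, p13, p9) → 53.3480
Σ area = 1093.932

Euler: V−E+F = 10−24+16 = 2.

facets=16 area=1093.932


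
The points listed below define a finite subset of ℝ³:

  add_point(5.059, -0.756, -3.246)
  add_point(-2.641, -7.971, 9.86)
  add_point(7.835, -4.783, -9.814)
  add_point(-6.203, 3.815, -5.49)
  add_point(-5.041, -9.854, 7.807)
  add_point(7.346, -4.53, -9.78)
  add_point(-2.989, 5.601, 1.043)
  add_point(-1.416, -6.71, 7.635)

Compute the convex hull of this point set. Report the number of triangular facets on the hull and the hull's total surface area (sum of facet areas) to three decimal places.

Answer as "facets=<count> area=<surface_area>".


facets=10 area=525.535

Extreme-point indices: [0, 1, 2, 3, 4, 5, 6] — 7 of 8 on the boundary.

Area of each hull facet:
  f1: (p6, p4, p3) → 63.5054
  f2: (p1, p4, p2) → 41.1373
  f3: (p1, p6, p4) → 29.5777
  f4: (p5, p4, p3) → 153.1716
  f5: (p5, p4, p2) → 5.5057
  f6: (p5, p6, p3) → 61.7748
  f7: (p5, p6, p2) → 2.9840
  f8: (p0, p6, p2) → 24.9719
  f9: (p0, p1, p2) → 56.6555
  f10: (p0, p1, p6) → 86.2509
Σ area = 525.535

Check V−E+F: 7 − 15 + 10 = 2.


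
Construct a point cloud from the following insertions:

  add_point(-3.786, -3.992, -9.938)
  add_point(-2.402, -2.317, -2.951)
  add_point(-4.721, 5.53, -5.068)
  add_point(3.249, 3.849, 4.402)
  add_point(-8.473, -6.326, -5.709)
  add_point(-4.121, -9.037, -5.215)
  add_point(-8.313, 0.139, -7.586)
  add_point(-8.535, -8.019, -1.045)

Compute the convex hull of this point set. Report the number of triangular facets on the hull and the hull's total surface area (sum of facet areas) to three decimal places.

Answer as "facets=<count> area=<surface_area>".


facets=10 area=386.774

7 of the 8 inputs are extreme points: [0, 2, 3, 4, 5, 6, 7].

Area of each hull facet:
  f1: (p2, p3, p7) → 90.1512
  f2: (p0, p2, p3) → 66.0874
  f3: (p5, p3, p7) → 53.4597
  f4: (p5, p0, p3) → 60.1872
  f5: (p6, p2, p7) → 33.4766
  f6: (p6, p0, p2) → 22.0180
  f7: (p4, p6, p7) → 13.4913
  f8: (p4, p6, p0) → 19.2923
  f9: (p4, p5, p7) → 12.3436
  f10: (p4, p5, p0) → 16.2666
Σ area = 386.774

Euler: V−E+F = 7−15+10 = 2.


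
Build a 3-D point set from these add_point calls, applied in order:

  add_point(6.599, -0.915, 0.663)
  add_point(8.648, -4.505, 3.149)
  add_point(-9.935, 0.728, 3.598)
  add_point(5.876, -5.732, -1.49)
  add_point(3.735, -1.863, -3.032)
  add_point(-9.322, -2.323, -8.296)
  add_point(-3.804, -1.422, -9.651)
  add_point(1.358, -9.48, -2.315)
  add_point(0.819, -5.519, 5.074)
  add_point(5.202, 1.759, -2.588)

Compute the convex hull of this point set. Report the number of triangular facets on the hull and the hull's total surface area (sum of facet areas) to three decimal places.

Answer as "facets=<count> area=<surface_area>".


Points on the hull: [0, 1, 2, 3, 5, 6, 7, 8, 9] (9 of 10).

Facet areas (half cross-product norm):
  f1: (p9, p6, p2) → 84.6815
  f2: (p8, p1, p2) → 34.3835
  f3: (p8, p7, p2) → 51.6834
  f4: (p8, p7, p1) → 33.3612
  f5: (p5, p7, p2) → 84.5017
  f6: (p5, p6, p2) → 34.3583
  f7: (p5, p6, p7) → 34.2224
  f8: (p0, p1, p2) → 37.3121
  f9: (p0, p9, p2) → 36.3244
  f10: (p0, p9, p1) → 2.9840
  f11: (p3, p6, p7) → 35.7370
  f12: (p3, p9, p6) → 44.8685
  f13: (p3, p7, p1) → 12.6517
  f14: (p3, p9, p1) → 21.0315
Σ area = 548.101

Check V−E+F: 9 − 21 + 14 = 2.

facets=14 area=548.101


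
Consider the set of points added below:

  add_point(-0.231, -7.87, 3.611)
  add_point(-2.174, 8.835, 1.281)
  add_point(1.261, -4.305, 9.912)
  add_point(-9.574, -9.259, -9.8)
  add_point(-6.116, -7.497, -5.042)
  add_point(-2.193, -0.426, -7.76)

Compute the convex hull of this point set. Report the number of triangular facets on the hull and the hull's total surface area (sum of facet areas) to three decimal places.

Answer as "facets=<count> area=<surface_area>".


Hull vertices (5/6): indices [0, 1, 2, 3, 5].

Facet areas (half cross-product norm):
  f1: (p1, p2, p3) → 171.1272
  f2: (p0, p2, p3) → 31.6677
  f3: (p5, p1, p3) → 56.6004
  f4: (p5, p0, p3) → 79.0273
  f5: (p5, p1, p2) → 101.8283
  f6: (p5, p0, p2) → 44.7073
Σ area = 484.958

Check V−E+F: 5 − 9 + 6 = 2.

facets=6 area=484.958


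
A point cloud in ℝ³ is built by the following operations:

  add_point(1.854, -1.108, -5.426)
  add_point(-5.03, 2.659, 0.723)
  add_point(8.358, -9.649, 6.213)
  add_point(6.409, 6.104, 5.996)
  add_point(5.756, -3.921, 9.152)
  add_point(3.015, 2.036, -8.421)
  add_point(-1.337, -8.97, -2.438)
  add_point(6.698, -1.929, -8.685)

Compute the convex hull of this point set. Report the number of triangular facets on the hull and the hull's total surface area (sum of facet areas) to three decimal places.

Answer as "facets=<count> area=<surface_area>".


facets=10 area=644.192

7 of the 8 inputs are extreme points: [1, 2, 3, 4, 5, 6, 7].

Area of each hull facet:
  f1: (p7, p3, p2) → 117.5166
  f2: (p6, p7, p2) → 79.9461
  f3: (p4, p3, p1) → 67.5750
  f4: (p4, p3, p2) → 28.2370
  f5: (p4, p6, p1) → 84.5571
  f6: (p4, p6, p2) → 45.1370
  f7: (p5, p3, p1) → 76.8518
  f8: (p5, p7, p3) → 41.4433
  f9: (p5, p6, p1) → 69.4429
  f10: (p5, p6, p7) → 33.4854
Σ area = 644.192

Euler: V−E+F = 7−15+10 = 2.


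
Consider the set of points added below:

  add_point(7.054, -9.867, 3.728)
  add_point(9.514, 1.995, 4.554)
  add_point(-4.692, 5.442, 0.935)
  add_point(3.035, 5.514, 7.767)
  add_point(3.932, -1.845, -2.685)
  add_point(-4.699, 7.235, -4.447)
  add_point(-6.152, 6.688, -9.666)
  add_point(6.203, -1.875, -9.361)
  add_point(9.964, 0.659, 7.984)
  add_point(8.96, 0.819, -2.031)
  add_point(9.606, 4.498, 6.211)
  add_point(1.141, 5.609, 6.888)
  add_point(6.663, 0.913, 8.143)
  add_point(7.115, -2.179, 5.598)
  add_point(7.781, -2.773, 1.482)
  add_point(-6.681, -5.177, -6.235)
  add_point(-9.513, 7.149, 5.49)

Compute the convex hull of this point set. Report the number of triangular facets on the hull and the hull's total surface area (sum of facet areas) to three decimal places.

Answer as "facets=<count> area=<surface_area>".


11 of the 17 inputs are extreme points: [0, 3, 5, 6, 7, 8, 9, 10, 12, 15, 16].

Triangle areas on the boundary:
  f1: (p12, p0, p16) → 97.4210
  f2: (p12, p0, p8) → 19.1713
  f3: (p15, p0, p16) → 151.4680
  f4: (p15, p6, p16) → 92.9124
  f5: (p15, p7, p0) → 101.0756
  f6: (p15, p7, p6) → 79.5488
  f7: (p9, p0, p8) → 54.7660
  f8: (p9, p7, p0) → 50.7180
  f9: (p9, p10, p8) → 19.1974
  f10: (p9, p7, p6) → 61.9075
  f11: (p9, p10, p6) → 76.9456
  f12: (p5, p6, p16) → 20.0383
  f13: (p5, p10, p6) → 31.8008
  f14: (p3, p5, p10) → 46.7905
  f15: (p3, p10, p8) → 14.3841
  f16: (p3, p5, p16) → 68.4451
  f17: (p3, p12, p8) → 7.2028
  f18: (p3, p12, p16) → 26.4254
Σ area = 1020.218

Euler characteristic 11−27+18 = 2 ✓

facets=18 area=1020.218


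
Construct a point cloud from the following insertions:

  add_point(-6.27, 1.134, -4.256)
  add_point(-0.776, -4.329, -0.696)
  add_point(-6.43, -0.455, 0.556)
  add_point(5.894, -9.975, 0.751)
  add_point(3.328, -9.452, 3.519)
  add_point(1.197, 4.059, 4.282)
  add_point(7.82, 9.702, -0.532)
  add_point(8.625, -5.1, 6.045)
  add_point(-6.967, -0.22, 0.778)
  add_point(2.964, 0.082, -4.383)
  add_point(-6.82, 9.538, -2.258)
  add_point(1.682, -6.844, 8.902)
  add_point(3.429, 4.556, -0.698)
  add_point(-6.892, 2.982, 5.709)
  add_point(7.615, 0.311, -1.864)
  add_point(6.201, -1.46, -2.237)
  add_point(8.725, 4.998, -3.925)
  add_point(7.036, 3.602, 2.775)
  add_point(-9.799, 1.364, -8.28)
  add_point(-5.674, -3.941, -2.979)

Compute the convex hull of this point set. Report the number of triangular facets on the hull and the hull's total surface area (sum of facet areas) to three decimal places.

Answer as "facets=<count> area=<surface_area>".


Hull vertices (14/20): indices [3, 4, 5, 6, 7, 8, 9, 10, 11, 13, 16, 17, 18, 19].

Per-facet area ½‖(b−a)×(c−a)‖:
  f1: (p10, p16, p18) → 86.1265
  f2: (p9, p16, p18) → 37.3617
  f3: (p9, p3, p18) → 69.8507
  f4: (p9, p3, p16) → 41.5973
  f5: (p19, p3, p18) → 29.9564
  f6: (p7, p3, p16) → 54.5919
  f7: (p7, p11, p3) → 29.0163
  f8: (p8, p19, p18) → 23.1531
  f9: (p8, p19, p11) → 36.8932
  f10: (p4, p11, p3) → 5.8966
  f11: (p4, p19, p3) → 23.2742
  f12: (p4, p19, p11) → 38.3386
  f13: (p6, p10, p16) → 43.1432
  f14: (p6, p7, p16) → 41.0941
  f15: (p13, p6, p10) → 75.8326
  f16: (p13, p8, p11) → 38.7455
  f17: (p13, p10, p18) → 54.5081
  f18: (p13, p8, p18) → 20.1010
  f19: (p17, p7, p11) → 35.7146
  f20: (p17, p6, p7) → 10.1472
  f21: (p5, p13, p11) → 48.5579
  f22: (p5, p17, p11) → 35.8338
  f23: (p5, p13, p6) → 24.2957
  f24: (p5, p17, p6) → 20.8416
Σ area = 924.872

Euler characteristic 14−36+24 = 2 ✓

facets=24 area=924.872


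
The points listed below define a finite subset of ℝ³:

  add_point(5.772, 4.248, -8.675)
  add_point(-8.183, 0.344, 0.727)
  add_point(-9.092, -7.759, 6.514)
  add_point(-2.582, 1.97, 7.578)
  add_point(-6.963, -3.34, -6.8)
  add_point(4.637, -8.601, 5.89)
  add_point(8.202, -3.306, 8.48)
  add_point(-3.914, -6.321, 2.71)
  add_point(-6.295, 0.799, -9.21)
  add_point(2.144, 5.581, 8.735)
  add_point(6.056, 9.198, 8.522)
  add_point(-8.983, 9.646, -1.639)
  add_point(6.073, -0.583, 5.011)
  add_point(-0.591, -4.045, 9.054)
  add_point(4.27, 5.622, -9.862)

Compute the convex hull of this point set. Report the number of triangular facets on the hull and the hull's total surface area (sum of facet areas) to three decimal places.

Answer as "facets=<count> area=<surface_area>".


Points on the hull: [0, 2, 3, 4, 5, 6, 8, 9, 10, 11, 13, 14] (12 of 15).

Triangle areas on the boundary:
  f1: (p10, p14, p11) → 133.8840
  f2: (p13, p10, p6) → 55.8848
  f3: (p13, p5, p2) → 35.3386
  f4: (p13, p5, p6) → 25.3472
  f5: (p3, p11, p2) → 79.0587
  f6: (p3, p13, p2) → 31.2755
  f7: (p4, p5, p2) → 96.2081
  f8: (p4, p11, p2) → 99.8623
  f9: (p0, p5, p6) → 64.7729
  f10: (p0, p10, p6) → 109.2163
  f11: (p0, p10, p14) → 19.8848
  f12: (p0, p4, p14) → 17.3051
  f13: (p0, p4, p5) → 127.5937
  f14: (p9, p10, p11) → 39.8164
  f15: (p9, p3, p11) → 40.6575
  f16: (p9, p13, p10) → 13.8934
  f17: (p9, p3, p13) → 18.9827
  f18: (p8, p14, p11) → 69.3479
  f19: (p8, p4, p11) → 27.6815
  f20: (p8, p4, p14) → 24.2217
Σ area = 1130.233

Check V−E+F: 12 − 30 + 20 = 2.

facets=20 area=1130.233


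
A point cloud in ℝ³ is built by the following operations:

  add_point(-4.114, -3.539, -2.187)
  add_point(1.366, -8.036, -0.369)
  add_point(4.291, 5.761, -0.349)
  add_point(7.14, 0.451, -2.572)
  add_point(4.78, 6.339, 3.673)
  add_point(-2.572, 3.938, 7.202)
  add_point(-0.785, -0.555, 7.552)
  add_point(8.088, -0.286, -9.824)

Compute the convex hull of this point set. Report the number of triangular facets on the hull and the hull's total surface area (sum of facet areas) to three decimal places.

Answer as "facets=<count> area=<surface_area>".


Extreme-point indices: [0, 1, 2, 3, 4, 5, 6, 7] — 8 of 8 on the boundary.

Area of each hull facet:
  f1: (p1, p7, p0) → 50.4820
  f2: (p6, p1, p0) → 37.5593
  f3: (p2, p7, p0) → 72.2002
  f4: (p2, p4, p7) → 13.9450
  f5: (p3, p4, p7) → 19.9467
  f6: (p3, p1, p7) → 37.8310
  f7: (p3, p6, p4) → 43.0166
  f8: (p3, p6, p1) → 55.8205
  f9: (p5, p2, p0) → 58.2110
  f10: (p5, p2, p4) → 16.7755
  f11: (p5, p6, p0) → 25.8967
  f12: (p5, p6, p4) → 20.5993
Σ area = 452.284

Check V−E+F: 8 − 18 + 12 = 2.

facets=12 area=452.284


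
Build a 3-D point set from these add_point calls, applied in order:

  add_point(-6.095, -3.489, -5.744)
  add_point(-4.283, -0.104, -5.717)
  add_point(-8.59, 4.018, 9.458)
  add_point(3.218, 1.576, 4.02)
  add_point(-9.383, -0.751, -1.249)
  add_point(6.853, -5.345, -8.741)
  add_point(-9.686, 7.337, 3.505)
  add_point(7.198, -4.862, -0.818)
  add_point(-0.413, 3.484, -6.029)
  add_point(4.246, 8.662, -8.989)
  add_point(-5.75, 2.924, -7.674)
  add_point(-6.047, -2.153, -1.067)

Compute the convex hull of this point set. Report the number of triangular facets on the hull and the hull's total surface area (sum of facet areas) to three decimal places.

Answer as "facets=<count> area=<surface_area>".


Hull vertices (10/12): indices [0, 2, 3, 4, 5, 6, 7, 9, 10, 11].

Area of each hull facet:
  f1: (p5, p9, p7) → 56.5748
  f2: (p0, p5, p7) → 52.3464
  f3: (p3, p9, p7) → 65.8311
  f4: (p10, p9, p6) → 71.9345
  f5: (p10, p5, p9) → 78.0070
  f6: (p10, p0, p5) → 44.9873
  f7: (p2, p3, p7) → 39.3476
  f8: (p2, p9, p6) → 56.4350
  f9: (p2, p3, p9) → 92.5737
  f10: (p11, p0, p7) → 32.8738
  f11: (p11, p2, p7) → 80.8009
  f12: (p4, p11, p0) → 8.8017
  f13: (p4, p11, p2) → 21.2567
  f14: (p4, p2, p6) → 32.3942
  f15: (p4, p10, p6) → 38.6857
  f16: (p4, p10, p0) → 20.4443
Σ area = 793.295

Euler: V−E+F = 10−24+16 = 2.

facets=16 area=793.295


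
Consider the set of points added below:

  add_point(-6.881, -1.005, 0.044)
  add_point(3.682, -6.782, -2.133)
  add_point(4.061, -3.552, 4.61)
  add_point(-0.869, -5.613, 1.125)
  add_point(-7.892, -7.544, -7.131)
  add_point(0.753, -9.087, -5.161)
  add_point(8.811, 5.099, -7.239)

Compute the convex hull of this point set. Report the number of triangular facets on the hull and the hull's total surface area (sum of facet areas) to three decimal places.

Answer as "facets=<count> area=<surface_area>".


facets=10 area=457.795

7 of the 7 inputs are extreme points: [0, 1, 2, 3, 4, 5, 6].

Facet areas (half cross-product norm):
  f1: (p5, p6, p4) → 70.7132
  f2: (p0, p6, p4) → 89.5081
  f3: (p0, p2, p6) → 92.7199
  f4: (p1, p5, p6) → 30.5652
  f5: (p1, p2, p6) → 51.9903
  f6: (p1, p2, p5) → 10.6419
  f7: (p3, p0, p4) → 36.4403
  f8: (p3, p0, p2) → 21.2782
  f9: (p3, p5, p4) → 32.9476
  f10: (p3, p2, p5) → 20.9906
Σ area = 457.795

Euler characteristic 7−15+10 = 2 ✓
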